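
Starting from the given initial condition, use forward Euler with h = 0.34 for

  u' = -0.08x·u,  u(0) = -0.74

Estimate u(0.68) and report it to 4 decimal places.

Euler: u_{n+1} = u_n + h·f(x_n, u_n).
x=0.000000, u=-0.740000: f=0.000000 → u ← -0.740000 + 0.34·0.000000 = -0.740000
x=0.340000, u=-0.740000: f=0.020128 → u ← -0.740000 + 0.34·0.020128 = -0.733156
u(0.68) ≈ -0.7332

-0.7332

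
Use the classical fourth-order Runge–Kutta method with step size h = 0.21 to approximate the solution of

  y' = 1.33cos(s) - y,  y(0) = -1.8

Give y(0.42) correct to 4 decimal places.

RK4: k1 = f(s_n, y_n); k2 = f(s_n + h/2, y_n + (h/2)·k1); k3 = f(s_n + h/2, y_n + (h/2)·k2); k4 = f(s_n + h, y_n + h·k3); y_{n+1} = y_n + (h/6)·(k1 + 2k2 + 2k3 + k4).
s=0.000000, y=-1.800000:
  k1 = f(0.000000, -1.800000) = 3.130000
  k2 = f(0.105000, -1.471350) = 2.794025
  k3 = f(0.105000, -1.506627) = 2.829302
  k4 = f(0.210000, -1.205846) = 2.506628
  y ← -1.800000 + (0.21/6)·(k1 + 2k2 + 2k3 + k4) = -1.209085
s=0.210000, y=-1.209085:
  k1 = f(0.210000, -1.209085) = 2.509866
  k2 = f(0.315000, -0.945549) = 2.210108
  k3 = f(0.315000, -0.977024) = 2.241583
  k4 = f(0.420000, -0.738353) = 1.952761
  y ← -1.209085 + (0.21/6)·(k1 + 2k2 + 2k3 + k4) = -0.741275
y(0.42) ≈ -0.7413

-0.7413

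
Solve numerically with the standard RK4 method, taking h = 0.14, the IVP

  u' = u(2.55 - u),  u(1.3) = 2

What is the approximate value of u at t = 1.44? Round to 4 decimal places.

RK4: k1 = f(t_n, u_n); k2 = f(t_n + h/2, u_n + (h/2)·k1); k3 = f(t_n + h/2, u_n + (h/2)·k2); k4 = f(t_n + h, u_n + h·k3); u_{n+1} = u_n + (h/6)·(k1 + 2k2 + 2k3 + k4).
t=1.300000, u=2.000000:
  k1 = f(1.300000, 2.000000) = 1.100000
  k2 = f(1.370000, 2.077000) = 0.982421
  k3 = f(1.370000, 2.068769) = 0.995555
  k4 = f(1.440000, 2.139378) = 0.878476
  u ← 2.000000 + (0.14/6)·(k1 + 2k2 + 2k3 + k4) = 2.138470
u(1.44) ≈ 2.1385

2.1385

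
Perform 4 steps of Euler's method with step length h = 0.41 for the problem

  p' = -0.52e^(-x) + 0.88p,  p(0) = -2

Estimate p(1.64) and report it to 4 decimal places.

-7.8475

Euler: p_{n+1} = p_n + h·f(x_n, p_n).
x=0.000000, p=-2.000000: f=-2.280000 → p ← -2.000000 + 0.41·(-2.280000) = -2.934800
x=0.410000, p=-2.934800: f=-2.927722 → p ← -2.934800 + 0.41·(-2.927722) = -4.135166
x=0.820000, p=-4.135166: f=-3.867971 → p ← -4.135166 + 0.41·(-3.867971) = -5.721034
x=1.230000, p=-5.721034: f=-5.186502 → p ← -5.721034 + 0.41·(-5.186502) = -7.847500
p(1.64) ≈ -7.8475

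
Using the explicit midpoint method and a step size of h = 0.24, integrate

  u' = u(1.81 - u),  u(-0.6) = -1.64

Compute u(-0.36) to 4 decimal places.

Midpoint: k1 = f(x_n, u_n); k2 = f(x_n + h/2, u_n + (h/2)·k1); u_{n+1} = u_n + h·k2.
x=-0.600000, u=-1.640000:
  k1 = f(-0.600000, -1.640000) = -5.658000
  k2 = f(-0.480000, -2.318960) = -9.574893
  u ← -1.640000 + 0.24·(-9.574893) = -3.937974
u(-0.36) ≈ -3.9380

-3.9380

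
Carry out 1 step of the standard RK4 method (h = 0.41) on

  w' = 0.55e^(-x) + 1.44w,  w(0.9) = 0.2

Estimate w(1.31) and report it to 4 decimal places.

0.4654

RK4: k1 = f(x_n, w_n); k2 = f(x_n + h/2, w_n + (h/2)·k1); k3 = f(x_n + h/2, w_n + (h/2)·k2); k4 = f(x_n + h, w_n + h·k3); w_{n+1} = w_n + (h/6)·(k1 + 2k2 + 2k3 + k4).
x=0.900000, w=0.200000:
  k1 = f(0.900000, 0.200000) = 0.511613
  k2 = f(1.105000, 0.304881) = 0.621194
  k3 = f(1.105000, 0.327345) = 0.653543
  k4 = f(1.310000, 0.467952) = 0.822253
  w ← 0.200000 + (0.41/6)·(k1 + 2k2 + 2k3 + k4) = 0.465362
w(1.31) ≈ 0.4654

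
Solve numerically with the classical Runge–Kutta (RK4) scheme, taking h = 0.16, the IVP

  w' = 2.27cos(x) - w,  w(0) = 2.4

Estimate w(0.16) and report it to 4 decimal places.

RK4: k1 = f(x_n, w_n); k2 = f(x_n + h/2, w_n + (h/2)·k1); k3 = f(x_n + h/2, w_n + (h/2)·k2); k4 = f(x_n + h, w_n + h·k3); w_{n+1} = w_n + (h/6)·(k1 + 2k2 + 2k3 + k4).
x=0.000000, w=2.400000:
  k1 = f(0.000000, 2.400000) = -0.130000
  k2 = f(0.080000, 2.389600) = -0.126860
  k3 = f(0.080000, 2.389851) = -0.127111
  k4 = f(0.160000, 2.379662) = -0.138656
  w ← 2.400000 + (0.16/6)·(k1 + 2k2 + 2k3 + k4) = 2.379291
w(0.16) ≈ 2.3793

2.3793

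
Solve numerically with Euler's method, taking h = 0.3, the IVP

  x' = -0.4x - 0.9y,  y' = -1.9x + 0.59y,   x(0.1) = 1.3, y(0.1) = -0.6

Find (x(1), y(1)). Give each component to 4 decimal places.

Euler on (x,y): x_{n+1} = x_n + h·x', y_{n+1} = y_n + h·y'.
0.100000: (1.300000, -0.600000); f=(0.020000, -2.824000) → (1.306000, -1.447200)
0.400000: (1.306000, -1.447200); f=(0.780080, -3.335248) → (1.540024, -2.447774)
0.700000: (1.540024, -2.447774); f=(1.586987, -4.370232) → (2.016120, -3.758844)
(x(1), y(1)) ≈ (2.0161, -3.7588)

2.0161, -3.7588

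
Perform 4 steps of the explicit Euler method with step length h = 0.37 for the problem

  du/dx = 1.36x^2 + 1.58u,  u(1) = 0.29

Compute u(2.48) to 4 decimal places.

Euler: u_{n+1} = u_n + h·f(x_n, u_n).
x=1.000000, u=0.290000: f=1.818200 → u ← 0.290000 + 0.37·1.818200 = 0.962734
x=1.370000, u=0.962734: f=4.073704 → u ← 0.962734 + 0.37·4.073704 = 2.470004
x=1.740000, u=2.470004: f=8.020143 → u ← 2.470004 + 0.37·8.020143 = 5.437457
x=2.110000, u=5.437457: f=14.646038 → u ← 5.437457 + 0.37·14.646038 = 10.856491
u(2.48) ≈ 10.8565

10.8565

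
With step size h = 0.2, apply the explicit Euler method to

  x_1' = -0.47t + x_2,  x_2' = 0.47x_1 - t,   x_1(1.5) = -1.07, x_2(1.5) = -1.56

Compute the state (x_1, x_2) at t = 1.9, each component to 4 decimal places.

-2.0749, -2.4437

Euler on (x_1,x_2): x_1_{n+1} = x_1_n + h·x_1', x_2_{n+1} = x_2_n + h·x_2'.
1.500000: (-1.070000, -1.560000); f=(-2.265000, -2.002900) → (-1.523000, -1.960580)
1.700000: (-1.523000, -1.960580); f=(-2.759580, -2.415810) → (-2.074916, -2.443742)
(x_1(1.9), x_2(1.9)) ≈ (-2.0749, -2.4437)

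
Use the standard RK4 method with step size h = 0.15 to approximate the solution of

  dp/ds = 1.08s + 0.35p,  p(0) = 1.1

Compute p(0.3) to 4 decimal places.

1.2721

RK4: k1 = f(s_n, p_n); k2 = f(s_n + h/2, p_n + (h/2)·k1); k3 = f(s_n + h/2, p_n + (h/2)·k2); k4 = f(s_n + h, p_n + h·k3); p_{n+1} = p_n + (h/6)·(k1 + 2k2 + 2k3 + k4).
s=0.000000, p=1.100000:
  k1 = f(0.000000, 1.100000) = 0.385000
  k2 = f(0.075000, 1.128875) = 0.476106
  k3 = f(0.075000, 1.135708) = 0.478498
  k4 = f(0.150000, 1.171775) = 0.572121
  p ← 1.100000 + (0.15/6)·(k1 + 2k2 + 2k3 + k4) = 1.171658
s=0.150000, p=1.171658:
  k1 = f(0.150000, 1.171658) = 0.572080
  k2 = f(0.225000, 1.214564) = 0.668097
  k3 = f(0.225000, 1.221766) = 0.670618
  k4 = f(0.300000, 1.272251) = 0.769288
  p ← 1.171658 + (0.15/6)·(k1 + 2k2 + 2k3 + k4) = 1.272128
p(0.3) ≈ 1.2721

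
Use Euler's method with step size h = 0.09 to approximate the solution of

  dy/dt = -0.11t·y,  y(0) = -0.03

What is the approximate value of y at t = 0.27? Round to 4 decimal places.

-0.0299

Euler: y_{n+1} = y_n + h·f(t_n, y_n).
t=0.000000, y=-0.030000: f=0.000000 → y ← -0.030000 + 0.09·0.000000 = -0.030000
t=0.090000, y=-0.030000: f=0.000297 → y ← -0.030000 + 0.09·0.000297 = -0.029973
t=0.180000, y=-0.029973: f=0.000593 → y ← -0.029973 + 0.09·0.000593 = -0.029920
y(0.27) ≈ -0.0299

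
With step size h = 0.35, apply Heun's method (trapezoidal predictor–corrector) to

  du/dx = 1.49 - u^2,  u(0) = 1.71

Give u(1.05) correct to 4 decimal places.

Heun: k1 = f(x_n, u_n); k2 = f(x_n + h, u_n + h·k1); u_{n+1} = u_n + (h/2)·(k1 + k2).
x=0.000000, u=1.710000:
  k1 = f(0.000000, 1.710000) = -1.434100
  k2 = f(0.350000, 1.208065) = 0.030579
  u ← 1.710000 + (0.35/2)·(-1.434100 + 0.030579) = 1.464384
x=0.350000, u=1.464384:
  k1 = f(0.350000, 1.464384) = -0.654420
  k2 = f(0.700000, 1.235337) = -0.036057
  u ← 1.464384 + (0.35/2)·(-0.654420 + (-0.036057)) = 1.343550
x=0.700000, u=1.343550:
  k1 = f(0.700000, 1.343550) = -0.315127
  k2 = f(1.050000, 1.233256) = -0.030920
  u ← 1.343550 + (0.35/2)·(-0.315127 + (-0.030920)) = 1.282992
u(1.05) ≈ 1.2830

1.2830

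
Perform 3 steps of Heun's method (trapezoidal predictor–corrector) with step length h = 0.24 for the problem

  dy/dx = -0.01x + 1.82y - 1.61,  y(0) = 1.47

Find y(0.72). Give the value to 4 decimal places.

Heun: k1 = f(x_n, y_n); k2 = f(x_n + h, y_n + h·k1); y_{n+1} = y_n + (h/2)·(k1 + k2).
x=0.000000, y=1.470000:
  k1 = f(0.000000, 1.470000) = 1.065400
  k2 = f(0.240000, 1.725696) = 1.528367
  y ← 1.470000 + (0.24/2)·(1.065400 + 1.528367) = 1.781252
x=0.240000, y=1.781252:
  k1 = f(0.240000, 1.781252) = 1.629479
  k2 = f(0.480000, 2.172327) = 2.338835
  y ← 1.781252 + (0.24/2)·(1.629479 + 2.338835) = 2.257450
x=0.480000, y=2.257450:
  k1 = f(0.480000, 2.257450) = 2.493758
  k2 = f(0.720000, 2.855952) = 3.580632
  y ← 2.257450 + (0.24/2)·(2.493758 + 3.580632) = 2.986376
y(0.72) ≈ 2.9864

2.9864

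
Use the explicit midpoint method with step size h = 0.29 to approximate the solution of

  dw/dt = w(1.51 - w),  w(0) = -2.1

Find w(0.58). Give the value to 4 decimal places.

-69.0450

Midpoint: k1 = f(t_n, w_n); k2 = f(t_n + h/2, w_n + (h/2)·k1); w_{n+1} = w_n + h·k2.
t=0.000000, w=-2.100000:
  k1 = f(0.000000, -2.100000) = -7.581000
  k2 = f(0.145000, -3.199245) = -15.066029
  w ← -2.100000 + 0.29·(-15.066029) = -6.469148
t=0.290000, w=-6.469148:
  k1 = f(0.290000, -6.469148) = -51.618293
  k2 = f(0.435000, -13.953801) = -215.778796
  w ← -6.469148 + 0.29·(-215.778796) = -69.044999
w(0.58) ≈ -69.0450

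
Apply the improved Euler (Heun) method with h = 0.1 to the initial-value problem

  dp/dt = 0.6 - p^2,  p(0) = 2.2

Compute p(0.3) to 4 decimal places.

1.4508

Heun: k1 = f(t_n, p_n); k2 = f(t_n + h, p_n + h·k1); p_{n+1} = p_n + (h/2)·(k1 + k2).
t=0.000000, p=2.200000:
  k1 = f(0.000000, 2.200000) = -4.240000
  k2 = f(0.100000, 1.776000) = -2.554176
  p ← 2.200000 + (0.1/2)·(-4.240000 + (-2.554176)) = 1.860291
t=0.100000, p=1.860291:
  k1 = f(0.100000, 1.860291) = -2.860683
  k2 = f(0.200000, 1.574223) = -1.878178
  p ← 1.860291 + (0.1/2)·(-2.860683 + (-1.878178)) = 1.623348
t=0.200000, p=1.623348:
  k1 = f(0.200000, 1.623348) = -2.035259
  k2 = f(0.300000, 1.419822) = -1.415895
  p ← 1.623348 + (0.1/2)·(-2.035259 + (-1.415895)) = 1.450790
p(0.3) ≈ 1.4508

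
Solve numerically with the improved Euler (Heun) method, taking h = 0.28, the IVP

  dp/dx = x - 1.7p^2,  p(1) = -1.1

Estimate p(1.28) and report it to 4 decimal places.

Heun: k1 = f(x_n, p_n); k2 = f(x_n + h, p_n + h·k1); p_{n+1} = p_n + (h/2)·(k1 + k2).
x=1.000000, p=-1.100000:
  k1 = f(1.000000, -1.100000) = -1.057000
  k2 = f(1.280000, -1.395960) = -2.032797
  p ← -1.100000 + (0.28/2)·(-1.057000 + (-2.032797)) = -1.532572
p(1.28) ≈ -1.5326

-1.5326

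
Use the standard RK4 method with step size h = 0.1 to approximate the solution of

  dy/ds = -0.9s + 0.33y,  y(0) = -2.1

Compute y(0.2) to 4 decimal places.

-2.2617

RK4: k1 = f(s_n, y_n); k2 = f(s_n + h/2, y_n + (h/2)·k1); k3 = f(s_n + h/2, y_n + (h/2)·k2); k4 = f(s_n + h, y_n + h·k3); y_{n+1} = y_n + (h/6)·(k1 + 2k2 + 2k3 + k4).
s=0.000000, y=-2.100000:
  k1 = f(0.000000, -2.100000) = -0.693000
  k2 = f(0.050000, -2.134650) = -0.749435
  k3 = f(0.050000, -2.137472) = -0.750366
  k4 = f(0.100000, -2.175037) = -0.807762
  y ← -2.100000 + (0.1/6)·(k1 + 2k2 + 2k3 + k4) = -2.175006
s=0.100000, y=-2.175006:
  k1 = f(0.100000, -2.175006) = -0.807752
  k2 = f(0.150000, -2.215394) = -0.866080
  k3 = f(0.150000, -2.218310) = -0.867042
  k4 = f(0.200000, -2.261710) = -0.926364
  y ← -2.175006 + (0.1/6)·(k1 + 2k2 + 2k3 + k4) = -2.261679
y(0.2) ≈ -2.2617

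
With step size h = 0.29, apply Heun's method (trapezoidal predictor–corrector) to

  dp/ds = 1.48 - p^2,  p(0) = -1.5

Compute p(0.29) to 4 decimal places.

-1.8277

Heun: k1 = f(s_n, p_n); k2 = f(s_n + h, p_n + h·k1); p_{n+1} = p_n + (h/2)·(k1 + k2).
s=0.000000, p=-1.500000:
  k1 = f(0.000000, -1.500000) = -0.770000
  k2 = f(0.290000, -1.723300) = -1.489763
  p ← -1.500000 + (0.29/2)·(-0.770000 + (-1.489763)) = -1.827666
p(0.29) ≈ -1.8277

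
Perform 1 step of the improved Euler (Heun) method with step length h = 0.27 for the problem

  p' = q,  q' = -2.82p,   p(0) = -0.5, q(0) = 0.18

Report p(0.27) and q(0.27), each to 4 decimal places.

-0.4000, 0.5422

Heun on (p,q): k1 = f(s_n, state_n); k2 = f(s_n + h, state_n + h·k1); state_{n+1} = state_n + (h/2)·(k1 + k2).
0.000000: (-0.500000, 0.180000)
  k1 = (0.180000, 1.410000)
  predictor → (-0.451400, 0.560700)
  k2 = (0.560700, 1.272948)
  → (-0.400006, 0.542198)
(p(0.27), q(0.27)) ≈ (-0.4000, 0.5422)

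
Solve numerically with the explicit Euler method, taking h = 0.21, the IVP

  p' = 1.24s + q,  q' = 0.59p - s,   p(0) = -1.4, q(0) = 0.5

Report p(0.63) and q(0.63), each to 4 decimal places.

-1.0368, -0.1114

Euler on (p,q): p_{n+1} = p_n + h·p', q_{n+1} = q_n + h·q'.
0.000000: (-1.400000, 0.500000); f=(0.500000, -0.826000) → (-1.295000, 0.326540)
0.210000: (-1.295000, 0.326540); f=(0.586940, -0.974050) → (-1.171743, 0.121990)
0.420000: (-1.171743, 0.121990); f=(0.642790, -1.111328) → (-1.036757, -0.111389)
(p(0.63), q(0.63)) ≈ (-1.0368, -0.1114)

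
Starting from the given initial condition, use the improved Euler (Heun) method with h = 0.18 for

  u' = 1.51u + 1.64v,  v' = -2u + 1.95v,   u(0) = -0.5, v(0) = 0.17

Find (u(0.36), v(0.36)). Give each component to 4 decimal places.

Heun on (u,v): k1 = f(x_n, state_n); k2 = f(x_n + h, state_n + h·k1); state_{n+1} = state_n + (h/2)·(k1 + k2).
0.000000: (-0.500000, 0.170000)
  k1 = (-0.476200, 1.331500)
  predictor → (-0.585716, 0.409670)
  k2 = (-0.212572, 1.970289)
  → (-0.561990, 0.467161)
0.180000: (-0.561990, 0.467161)
  k1 = (-0.082460, 2.034943)
  predictor → (-0.576832, 0.833451)
  k2 = (0.495842, 2.778894)
  → (-0.524785, 0.900406)
(u(0.36), v(0.36)) ≈ (-0.5248, 0.9004)

-0.5248, 0.9004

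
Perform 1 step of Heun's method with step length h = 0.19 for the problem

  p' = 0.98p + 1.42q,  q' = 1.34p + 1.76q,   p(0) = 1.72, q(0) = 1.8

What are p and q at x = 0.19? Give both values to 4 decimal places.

2.7412, 3.1163

Heun on (p,q): k1 = f(x_n, state_n); k2 = f(x_n + h, state_n + h·k1); state_{n+1} = state_n + (h/2)·(k1 + k2).
0.000000: (1.720000, 1.800000)
  k1 = (4.241600, 5.472800)
  predictor → (2.525904, 2.839832)
  k2 = (6.507947, 8.382816)
  → (2.741207, 3.116283)
(p(0.19), q(0.19)) ≈ (2.7412, 3.1163)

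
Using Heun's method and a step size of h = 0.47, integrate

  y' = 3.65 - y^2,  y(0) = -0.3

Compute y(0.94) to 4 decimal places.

Heun: k1 = f(t_n, y_n); k2 = f(t_n + h, y_n + h·k1); y_{n+1} = y_n + (h/2)·(k1 + k2).
t=0.000000, y=-0.300000:
  k1 = f(0.000000, -0.300000) = 3.560000
  k2 = f(0.470000, 1.373200) = 1.764322
  y ← -0.300000 + (0.47/2)·(3.560000 + 1.764322) = 0.951216
t=0.470000, y=0.951216:
  k1 = f(0.470000, 0.951216) = 2.745189
  k2 = f(0.940000, 2.241454) = -1.374118
  y ← 0.951216 + (0.47/2)·(2.745189 + (-1.374118)) = 1.273417
y(0.94) ≈ 1.2734

1.2734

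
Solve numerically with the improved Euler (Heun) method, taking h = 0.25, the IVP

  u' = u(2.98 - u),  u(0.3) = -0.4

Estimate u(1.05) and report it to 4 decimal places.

Heun: k1 = f(t_n, u_n); k2 = f(t_n + h, u_n + h·k1); u_{n+1} = u_n + (h/2)·(k1 + k2).
t=0.300000, u=-0.400000:
  k1 = f(0.300000, -0.400000) = -1.352000
  k2 = f(0.550000, -0.738000) = -2.743884
  u ← -0.400000 + (0.25/2)·(-1.352000 + (-2.743884)) = -0.911986
t=0.550000, u=-0.911986:
  k1 = f(0.550000, -0.911986) = -3.549434
  k2 = f(0.800000, -1.799344) = -8.599685
  u ← -0.911986 + (0.25/2)·(-3.549434 + (-8.599685)) = -2.430625
t=0.800000, u=-2.430625:
  k1 = f(0.800000, -2.430625) = -13.151203
  k2 = f(1.050000, -5.718426) = -49.741308
  u ← -2.430625 + (0.25/2)·(-13.151203 + (-49.741308)) = -10.292189
u(1.05) ≈ -10.2922

-10.2922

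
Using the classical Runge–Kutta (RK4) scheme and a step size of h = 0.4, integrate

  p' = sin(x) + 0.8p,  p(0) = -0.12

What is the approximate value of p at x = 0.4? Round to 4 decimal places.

RK4: k1 = f(x_n, p_n); k2 = f(x_n + h/2, p_n + (h/2)·k1); k3 = f(x_n + h/2, p_n + (h/2)·k2); k4 = f(x_n + h, p_n + h·k3); p_{n+1} = p_n + (h/6)·(k1 + 2k2 + 2k3 + k4).
x=0.000000, p=-0.120000:
  k1 = f(0.000000, -0.120000) = -0.096000
  k2 = f(0.200000, -0.139200) = 0.087309
  k3 = f(0.200000, -0.102538) = 0.116639
  k4 = f(0.400000, -0.073344) = 0.330743
  p ← -0.120000 + (0.4/6)·(k1 + 2k2 + 2k3 + k4) = -0.077157
p(0.4) ≈ -0.0772

-0.0772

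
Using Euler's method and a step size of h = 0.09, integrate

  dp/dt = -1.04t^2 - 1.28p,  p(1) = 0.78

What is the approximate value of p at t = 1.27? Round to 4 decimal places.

0.2383

Euler: p_{n+1} = p_n + h·f(t_n, p_n).
t=1.000000, p=0.780000: f=-2.038400 → p ← 0.780000 + 0.09·(-2.038400) = 0.596544
t=1.090000, p=0.596544: f=-1.999200 → p ← 0.596544 + 0.09·(-1.999200) = 0.416616
t=1.180000, p=0.416616: f=-1.981364 → p ← 0.416616 + 0.09·(-1.981364) = 0.238293
p(1.27) ≈ 0.2383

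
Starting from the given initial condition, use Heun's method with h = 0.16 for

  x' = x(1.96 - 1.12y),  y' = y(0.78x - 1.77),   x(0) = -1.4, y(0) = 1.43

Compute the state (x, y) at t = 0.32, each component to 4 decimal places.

-1.8911, 0.5786

Heun on (x,y): k1 = f(t_n, state_n); k2 = f(t_n + h, state_n + h·k1); state_{n+1} = state_n + (h/2)·(k1 + k2).
0.000000: (-1.400000, 1.430000)
  k1 = (-0.501760, -4.092660)
  predictor → (-1.480282, 0.775174)
  k2 = (-1.616178, -2.267090)
  → (-1.569435, 0.921220)
0.160000: (-1.569435, 0.921220)
  k1 = (-1.456802, -2.758279)
  predictor → (-1.802523, 0.479895)
  k2 = (-2.564121, -1.524132)
  → (-1.891109, 0.578627)
(x(0.32), y(0.32)) ≈ (-1.8911, 0.5786)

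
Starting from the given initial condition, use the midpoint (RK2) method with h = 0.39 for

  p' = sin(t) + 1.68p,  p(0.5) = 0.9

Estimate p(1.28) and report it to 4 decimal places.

4.1724

Midpoint: k1 = f(t_n, p_n); k2 = f(t_n + h/2, p_n + (h/2)·k1); p_{n+1} = p_n + h·k2.
t=0.500000, p=0.900000:
  k1 = f(0.500000, 0.900000) = 1.991426
  k2 = f(0.695000, 1.288328) = 2.804776
  p ← 0.900000 + 0.39·2.804776 = 1.993863
t=0.890000, p=1.993863:
  k1 = f(0.890000, 1.993863) = 4.126761
  k2 = f(1.085000, 2.798581) = 5.585920
  p ← 1.993863 + 0.39·5.585920 = 4.172372
p(1.28) ≈ 4.1724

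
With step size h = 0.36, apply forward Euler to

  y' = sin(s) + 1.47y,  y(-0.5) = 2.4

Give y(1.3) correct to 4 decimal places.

19.7220

Euler: y_{n+1} = y_n + h·f(s_n, y_n).
s=-0.500000, y=2.400000: f=3.048574 → y ← 2.400000 + 0.36·3.048574 = 3.497487
s=-0.140000, y=3.497487: f=5.001762 → y ← 3.497487 + 0.36·5.001762 = 5.298121
s=0.220000, y=5.298121: f=8.006468 → y ← 5.298121 + 0.36·8.006468 = 8.180450
s=0.580000, y=8.180450: f=12.573285 → y ← 8.180450 + 0.36·12.573285 = 12.706832
s=0.940000, y=12.706832: f=19.486602 → y ← 12.706832 + 0.36·19.486602 = 19.722009
y(1.3) ≈ 19.7220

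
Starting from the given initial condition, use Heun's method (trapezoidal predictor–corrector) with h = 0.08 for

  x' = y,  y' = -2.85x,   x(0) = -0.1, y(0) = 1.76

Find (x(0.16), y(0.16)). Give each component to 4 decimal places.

Heun on (x,y): k1 = f(t_n, state_n); k2 = f(t_n + h, state_n + h·k1); state_{n+1} = state_n + (h/2)·(k1 + k2).
0.000000: (-0.100000, 1.760000)
  k1 = (1.760000, 0.285000)
  predictor → (0.040800, 1.782800)
  k2 = (1.782800, -0.116280)
  → (0.041712, 1.766749)
0.080000: (0.041712, 1.766749)
  k1 = (1.766749, -0.118879)
  predictor → (0.183052, 1.757238)
  k2 = (1.757238, -0.521698)
  → (0.182671, 1.741126)
(x(0.16), y(0.16)) ≈ (0.1827, 1.7411)

0.1827, 1.7411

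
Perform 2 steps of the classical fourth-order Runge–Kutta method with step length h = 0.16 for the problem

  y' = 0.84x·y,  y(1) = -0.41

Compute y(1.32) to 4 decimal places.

RK4: k1 = f(x_n, y_n); k2 = f(x_n + h/2, y_n + (h/2)·k1); k3 = f(x_n + h/2, y_n + (h/2)·k2); k4 = f(x_n + h, y_n + h·k3); y_{n+1} = y_n + (h/6)·(k1 + 2k2 + 2k3 + k4).
x=1.000000, y=-0.410000:
  k1 = f(1.000000, -0.410000) = -0.344400
  k2 = f(1.080000, -0.437552) = -0.396947
  k3 = f(1.080000, -0.441756) = -0.400761
  k4 = f(1.160000, -0.474122) = -0.461984
  y ← -0.410000 + (0.16/6)·(k1 + 2k2 + 2k3 + k4) = -0.474048
x=1.160000, y=-0.474048:
  k1 = f(1.160000, -0.474048) = -0.461912
  k2 = f(1.240000, -0.511001) = -0.532259
  k3 = f(1.240000, -0.516629) = -0.538120
  k4 = f(1.320000, -0.560147) = -0.621091
  y ← -0.474048 + (0.16/6)·(k1 + 2k2 + 2k3 + k4) = -0.560015
y(1.32) ≈ -0.5600

-0.5600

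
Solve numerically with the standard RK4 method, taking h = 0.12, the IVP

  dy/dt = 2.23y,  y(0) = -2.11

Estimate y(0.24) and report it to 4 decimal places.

-3.6034

RK4: k1 = f(t_n, y_n); k2 = f(t_n + h/2, y_n + (h/2)·k1); k3 = f(t_n + h/2, y_n + (h/2)·k2); k4 = f(t_n + h, y_n + h·k3); y_{n+1} = y_n + (h/6)·(k1 + 2k2 + 2k3 + k4).
t=0.000000, y=-2.110000:
  k1 = f(0.000000, -2.110000) = -4.705300
  k2 = f(0.060000, -2.392318) = -5.334869
  k3 = f(0.060000, -2.430092) = -5.419105
  k4 = f(0.120000, -2.760293) = -6.155453
  y ← -2.110000 + (0.12/6)·(k1 + 2k2 + 2k3 + k4) = -2.757374
t=0.120000, y=-2.757374:
  k1 = f(0.120000, -2.757374) = -6.148944
  k2 = f(0.180000, -3.126311) = -6.971673
  k3 = f(0.180000, -3.175674) = -7.081754
  k4 = f(0.240000, -3.607185) = -8.044021
  y ← -2.757374 + (0.12/6)·(k1 + 2k2 + 2k3 + k4) = -3.603370
y(0.24) ≈ -3.6034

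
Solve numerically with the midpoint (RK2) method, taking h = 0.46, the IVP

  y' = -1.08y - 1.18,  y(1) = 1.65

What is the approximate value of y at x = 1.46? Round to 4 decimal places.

0.6259

Midpoint: k1 = f(x_n, y_n); k2 = f(x_n + h/2, y_n + (h/2)·k1); y_{n+1} = y_n + h·k2.
x=1.000000, y=1.650000:
  k1 = f(1.000000, 1.650000) = -2.962000
  k2 = f(1.230000, 0.968740) = -2.226239
  y ← 1.650000 + 0.46·(-2.226239) = 0.625930
y(1.46) ≈ 0.6259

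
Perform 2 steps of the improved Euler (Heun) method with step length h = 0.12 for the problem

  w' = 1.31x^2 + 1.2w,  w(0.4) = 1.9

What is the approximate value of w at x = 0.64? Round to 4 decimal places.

Heun: k1 = f(x_n, w_n); k2 = f(x_n + h, w_n + h·k1); w_{n+1} = w_n + (h/2)·(k1 + k2).
x=0.400000, w=1.900000:
  k1 = f(0.400000, 1.900000) = 2.489600
  k2 = f(0.520000, 2.198752) = 2.992726
  w ← 1.900000 + (0.12/2)·(2.489600 + 2.992726) = 2.228940
x=0.520000, w=2.228940:
  k1 = f(0.520000, 2.228940) = 3.028952
  k2 = f(0.640000, 2.592414) = 3.647473
  w ← 2.228940 + (0.12/2)·(3.028952 + 3.647473) = 2.629525
w(0.64) ≈ 2.6295

2.6295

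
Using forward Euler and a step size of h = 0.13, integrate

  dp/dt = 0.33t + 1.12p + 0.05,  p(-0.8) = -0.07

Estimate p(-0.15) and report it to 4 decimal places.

Euler: p_{n+1} = p_n + h·f(t_n, p_n).
t=-0.800000, p=-0.070000: f=-0.292400 → p ← -0.070000 + 0.13·(-0.292400) = -0.108012
t=-0.670000, p=-0.108012: f=-0.292073 → p ← -0.108012 + 0.13·(-0.292073) = -0.145982
t=-0.540000, p=-0.145982: f=-0.291699 → p ← -0.145982 + 0.13·(-0.291699) = -0.183902
t=-0.410000, p=-0.183902: f=-0.291271 → p ← -0.183902 + 0.13·(-0.291271) = -0.221768
t=-0.280000, p=-0.221768: f=-0.290780 → p ← -0.221768 + 0.13·(-0.290780) = -0.259569
p(-0.15) ≈ -0.2596

-0.2596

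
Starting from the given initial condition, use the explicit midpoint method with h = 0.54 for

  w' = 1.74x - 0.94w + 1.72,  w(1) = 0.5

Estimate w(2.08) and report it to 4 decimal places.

Midpoint: k1 = f(x_n, w_n); k2 = f(x_n + h/2, w_n + (h/2)·k1); w_{n+1} = w_n + h·k2.
x=1.000000, w=0.500000:
  k1 = f(1.000000, 0.500000) = 2.990000
  k2 = f(1.270000, 1.307300) = 2.700938
  w ← 0.500000 + 0.54·2.700938 = 1.958507
x=1.540000, w=1.958507:
  k1 = f(1.540000, 1.958507) = 2.558604
  k2 = f(1.810000, 2.649330) = 2.379030
  w ← 1.958507 + 0.54·2.379030 = 3.243183
w(2.08) ≈ 3.2432

3.2432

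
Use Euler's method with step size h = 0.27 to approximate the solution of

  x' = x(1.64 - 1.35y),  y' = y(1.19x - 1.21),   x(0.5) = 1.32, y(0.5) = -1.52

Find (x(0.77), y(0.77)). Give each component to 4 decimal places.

2.6358, -1.6681

Euler on (x,y): x_{n+1} = x_n + h·x', y_{n+1} = y_n + h·y'.
0.500000: (1.320000, -1.520000); f=(4.873440, -0.548416) → (2.635829, -1.668072)
(x(0.77), y(0.77)) ≈ (2.6358, -1.6681)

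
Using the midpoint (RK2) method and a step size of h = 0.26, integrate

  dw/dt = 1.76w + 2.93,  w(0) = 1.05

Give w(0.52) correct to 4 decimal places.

4.9614

Midpoint: k1 = f(t_n, w_n); k2 = f(t_n + h/2, w_n + (h/2)·k1); w_{n+1} = w_n + h·k2.
t=0.000000, w=1.050000:
  k1 = f(0.000000, 1.050000) = 4.778000
  k2 = f(0.130000, 1.671140) = 5.871206
  w ← 1.050000 + 0.26·5.871206 = 2.576514
t=0.260000, w=2.576514:
  k1 = f(0.260000, 2.576514) = 7.464664
  k2 = f(0.390000, 3.546920) = 9.172579
  w ← 2.576514 + 0.26·9.172579 = 4.961384
w(0.52) ≈ 4.9614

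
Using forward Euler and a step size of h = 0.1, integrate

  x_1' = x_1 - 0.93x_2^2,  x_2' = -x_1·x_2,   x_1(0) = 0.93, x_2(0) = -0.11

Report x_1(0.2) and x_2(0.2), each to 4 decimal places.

Euler on (x_1,x_2): x_1_{n+1} = x_1_n + h·x_1', x_2_{n+1} = x_2_n + h·x_2'.
0.000000: (0.930000, -0.110000); f=(0.918747, 0.102300) → (1.021875, -0.099770)
0.100000: (1.021875, -0.099770); f=(1.012617, 0.101952) → (1.123136, -0.089575)
(x_1(0.2), x_2(0.2)) ≈ (1.1231, -0.0896)

1.1231, -0.0896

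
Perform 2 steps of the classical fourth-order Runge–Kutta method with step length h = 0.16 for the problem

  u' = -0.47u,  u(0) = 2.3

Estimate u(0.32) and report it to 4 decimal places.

1.9788

RK4: k1 = f(s_n, u_n); k2 = f(s_n + h/2, u_n + (h/2)·k1); k3 = f(s_n + h/2, u_n + (h/2)·k2); k4 = f(s_n + h, u_n + h·k3); u_{n+1} = u_n + (h/6)·(k1 + 2k2 + 2k3 + k4).
s=0.000000, u=2.300000:
  k1 = f(0.000000, 2.300000) = -1.081000
  k2 = f(0.080000, 2.213520) = -1.040354
  k3 = f(0.080000, 2.216772) = -1.041883
  k4 = f(0.160000, 2.133299) = -1.002650
  u ← 2.300000 + (0.16/6)·(k1 + 2k2 + 2k3 + k4) = 2.133383
s=0.160000, u=2.133383:
  k1 = f(0.160000, 2.133383) = -1.002690
  k2 = f(0.240000, 2.053168) = -0.964989
  k3 = f(0.240000, 2.056184) = -0.966407
  k4 = f(0.320000, 1.978758) = -0.930016
  u ← 2.133383 + (0.16/6)·(k1 + 2k2 + 2k3 + k4) = 1.978837
u(0.32) ≈ 1.9788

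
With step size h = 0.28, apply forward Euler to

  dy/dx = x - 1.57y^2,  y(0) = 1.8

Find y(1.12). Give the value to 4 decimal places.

0.6147

Euler: y_{n+1} = y_n + h·f(x_n, y_n).
x=0.000000, y=1.800000: f=-5.086800 → y ← 1.800000 + 0.28·(-5.086800) = 0.375696
x=0.280000, y=0.375696: f=0.058398 → y ← 0.375696 + 0.28·0.058398 = 0.392048
x=0.560000, y=0.392048: f=0.318689 → y ← 0.392048 + 0.28·0.318689 = 0.481280
x=0.840000, y=0.481280: f=0.476339 → y ← 0.481280 + 0.28·0.476339 = 0.614656
y(1.12) ≈ 0.6147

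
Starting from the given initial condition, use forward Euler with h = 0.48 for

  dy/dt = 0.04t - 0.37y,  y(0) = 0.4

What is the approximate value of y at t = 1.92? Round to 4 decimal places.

0.2320

Euler: y_{n+1} = y_n + h·f(t_n, y_n).
t=0.000000, y=0.400000: f=-0.148000 → y ← 0.400000 + 0.48·(-0.148000) = 0.328960
t=0.480000, y=0.328960: f=-0.102515 → y ← 0.328960 + 0.48·(-0.102515) = 0.279753
t=0.960000, y=0.279753: f=-0.065109 → y ← 0.279753 + 0.48·(-0.065109) = 0.248501
t=1.440000, y=0.248501: f=-0.034345 → y ← 0.248501 + 0.48·(-0.034345) = 0.232015
y(1.92) ≈ 0.2320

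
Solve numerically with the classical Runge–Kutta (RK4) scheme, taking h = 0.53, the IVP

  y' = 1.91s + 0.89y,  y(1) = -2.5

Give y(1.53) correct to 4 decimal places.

-2.3978

RK4: k1 = f(s_n, y_n); k2 = f(s_n + h/2, y_n + (h/2)·k1); k3 = f(s_n + h/2, y_n + (h/2)·k2); k4 = f(s_n + h, y_n + h·k3); y_{n+1} = y_n + (h/6)·(k1 + 2k2 + 2k3 + k4).
s=1.000000, y=-2.500000:
  k1 = f(1.000000, -2.500000) = -0.315000
  k2 = f(1.265000, -2.583475) = 0.116857
  k3 = f(1.265000, -2.469033) = 0.218711
  k4 = f(1.530000, -2.384083) = 0.800466
  y ← -2.500000 + (0.53/6)·(k1 + 2k2 + 2k3 + k4) = -2.397833
y(1.53) ≈ -2.3978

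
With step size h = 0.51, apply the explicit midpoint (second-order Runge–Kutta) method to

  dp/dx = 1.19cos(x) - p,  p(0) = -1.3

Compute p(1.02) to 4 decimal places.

Midpoint: k1 = f(x_n, p_n); k2 = f(x_n + h/2, p_n + (h/2)·k1); p_{n+1} = p_n + h·k2.
x=0.000000, p=-1.300000:
  k1 = f(0.000000, -1.300000) = 2.490000
  k2 = f(0.255000, -0.665050) = 1.816569
  p ← -1.300000 + 0.51·1.816569 = -0.373550
x=0.510000, p=-0.373550:
  k1 = f(0.510000, -0.373550) = 1.412116
  k2 = f(0.765000, -0.013460) = 0.871905
  p ← -0.373550 + 0.51·0.871905 = 0.071122
p(1.02) ≈ 0.0711

0.0711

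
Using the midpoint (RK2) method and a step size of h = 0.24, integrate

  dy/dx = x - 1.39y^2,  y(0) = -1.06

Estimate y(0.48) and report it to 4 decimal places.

Midpoint: k1 = f(x_n, y_n); k2 = f(x_n + h/2, y_n + (h/2)·k1); y_{n+1} = y_n + h·k2.
x=0.000000, y=-1.060000:
  k1 = f(0.000000, -1.060000) = -1.561804
  k2 = f(0.120000, -1.247416) = -2.042907
  y ← -1.060000 + 0.24·(-2.042907) = -1.550298
x=0.240000, y=-1.550298:
  k1 = f(0.240000, -1.550298) = -3.100757
  k2 = f(0.360000, -1.922388) = -4.776853
  y ← -1.550298 + 0.24·(-4.776853) = -2.696742
y(0.48) ≈ -2.6967

-2.6967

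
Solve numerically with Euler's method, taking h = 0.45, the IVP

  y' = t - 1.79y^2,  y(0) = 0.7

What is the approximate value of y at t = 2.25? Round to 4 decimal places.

Euler: y_{n+1} = y_n + h·f(t_n, y_n).
t=0.000000, y=0.700000: f=-0.877100 → y ← 0.700000 + 0.45·(-0.877100) = 0.305305
t=0.450000, y=0.305305: f=0.283152 → y ← 0.305305 + 0.45·0.283152 = 0.432723
t=0.900000, y=0.432723: f=0.564823 → y ← 0.432723 + 0.45·0.564823 = 0.686894
t=1.350000, y=0.686894: f=0.505436 → y ← 0.686894 + 0.45·0.505436 = 0.914340
t=1.800000, y=0.914340: f=0.303527 → y ← 0.914340 + 0.45·0.303527 = 1.050928
y(2.25) ≈ 1.0509

1.0509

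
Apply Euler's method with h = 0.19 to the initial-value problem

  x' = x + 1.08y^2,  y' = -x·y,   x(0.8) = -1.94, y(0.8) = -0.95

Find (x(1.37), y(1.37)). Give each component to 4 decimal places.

Euler on (x,y): x_{n+1} = x_n + h·x', y_{n+1} = y_n + h·y'.
0.800000: (-1.940000, -0.950000); f=(-0.965300, -1.843000) → (-2.123407, -1.300170)
0.990000: (-2.123407, -1.300170); f=(-0.297730, -2.760790) → (-2.179976, -1.824720)
1.180000: (-2.179976, -1.824720); f=(1.415996, -3.977845) → (-1.910936, -2.580511)
(x(1.37), y(1.37)) ≈ (-1.9109, -2.5805)

-1.9109, -2.5805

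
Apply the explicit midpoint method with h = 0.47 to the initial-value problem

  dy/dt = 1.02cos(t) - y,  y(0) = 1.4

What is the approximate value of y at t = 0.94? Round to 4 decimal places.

1.0654

Midpoint: k1 = f(t_n, y_n); k2 = f(t_n + h/2, y_n + (h/2)·k1); y_{n+1} = y_n + h·k2.
t=0.000000, y=1.400000:
  k1 = f(0.000000, 1.400000) = -0.380000
  k2 = f(0.235000, 1.310700) = -0.318735
  y ← 1.400000 + 0.47·(-0.318735) = 1.250194
t=0.470000, y=1.250194:
  k1 = f(0.470000, 1.250194) = -0.340795
  k2 = f(0.705000, 1.170108) = -0.393264
  y ← 1.250194 + 0.47·(-0.393264) = 1.065360
y(0.94) ≈ 1.0654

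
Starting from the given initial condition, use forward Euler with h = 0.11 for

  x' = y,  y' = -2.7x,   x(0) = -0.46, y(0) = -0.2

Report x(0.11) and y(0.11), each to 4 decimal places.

Euler on (x,y): x_{n+1} = x_n + h·x', y_{n+1} = y_n + h·y'.
0.000000: (-0.460000, -0.200000); f=(-0.200000, 1.242000) → (-0.482000, -0.063380)
(x(0.11), y(0.11)) ≈ (-0.4820, -0.0634)

-0.4820, -0.0634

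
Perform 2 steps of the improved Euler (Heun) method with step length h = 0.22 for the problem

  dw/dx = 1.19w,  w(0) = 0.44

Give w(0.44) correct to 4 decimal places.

0.7391

Heun: k1 = f(x_n, w_n); k2 = f(x_n + h, w_n + h·k1); w_{n+1} = w_n + (h/2)·(k1 + k2).
x=0.000000, w=0.440000:
  k1 = f(0.000000, 0.440000) = 0.523600
  k2 = f(0.220000, 0.555192) = 0.660678
  w ← 0.440000 + (0.22/2)·(0.523600 + 0.660678) = 0.570271
x=0.220000, w=0.570271:
  k1 = f(0.220000, 0.570271) = 0.678622
  k2 = f(0.440000, 0.719567) = 0.856285
  w ← 0.570271 + (0.22/2)·(0.678622 + 0.856285) = 0.739110
w(0.44) ≈ 0.7391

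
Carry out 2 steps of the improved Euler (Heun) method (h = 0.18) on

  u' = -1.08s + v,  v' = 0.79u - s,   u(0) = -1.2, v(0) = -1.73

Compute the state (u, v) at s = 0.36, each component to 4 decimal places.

Heun on (u,v): k1 = f(s_n, state_n); k2 = f(s_n + h, state_n + h·k1); state_{n+1} = state_n + (h/2)·(k1 + k2).
0.000000: (-1.200000, -1.730000)
  k1 = (-1.730000, -0.948000)
  predictor → (-1.511400, -1.900640)
  k2 = (-2.095040, -1.374006)
  → (-1.544254, -1.938981)
0.180000: (-1.544254, -1.938981)
  k1 = (-2.133381, -1.399960)
  predictor → (-1.928262, -2.190973)
  k2 = (-2.579773, -1.883327)
  → (-1.968437, -2.234476)
(u(0.36), v(0.36)) ≈ (-1.9684, -2.2345)

-1.9684, -2.2345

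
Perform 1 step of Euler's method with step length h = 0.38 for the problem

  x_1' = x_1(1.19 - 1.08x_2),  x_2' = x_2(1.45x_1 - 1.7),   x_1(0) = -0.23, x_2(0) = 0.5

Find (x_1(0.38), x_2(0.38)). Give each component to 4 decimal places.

-0.2868, 0.1136

Euler on (x_1,x_2): x_1_{n+1} = x_1_n + h·x_1', x_2_{n+1} = x_2_n + h·x_2'.
0.000000: (-0.230000, 0.500000); f=(-0.149500, -1.016750) → (-0.286810, 0.113635)
(x_1(0.38), x_2(0.38)) ≈ (-0.2868, 0.1136)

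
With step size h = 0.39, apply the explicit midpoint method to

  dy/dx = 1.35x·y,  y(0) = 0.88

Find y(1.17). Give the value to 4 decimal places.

Midpoint: k1 = f(x_n, y_n); k2 = f(x_n + h/2, y_n + (h/2)·k1); y_{n+1} = y_n + h·k2.
x=0.000000, y=0.880000:
  k1 = f(0.000000, 0.880000) = 0.000000
  k2 = f(0.195000, 0.880000) = 0.231660
  y ← 0.880000 + 0.39·0.231660 = 0.970347
x=0.390000, y=0.970347:
  k1 = f(0.390000, 0.970347) = 0.510888
  k2 = f(0.585000, 1.069971) = 0.845009
  y ← 0.970347 + 0.39·0.845009 = 1.299901
x=0.780000, y=1.299901:
  k1 = f(0.780000, 1.299901) = 1.368796
  k2 = f(0.975000, 1.566816) = 2.062322
  y ← 1.299901 + 0.39·2.062322 = 2.104206
y(1.17) ≈ 2.1042

2.1042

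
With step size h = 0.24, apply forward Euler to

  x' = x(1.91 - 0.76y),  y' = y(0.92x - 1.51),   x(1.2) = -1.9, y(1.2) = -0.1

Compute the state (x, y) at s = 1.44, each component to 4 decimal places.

-2.8056, -0.0218

Euler on (x,y): x_{n+1} = x_n + h·x', y_{n+1} = y_n + h·y'.
1.200000: (-1.900000, -0.100000); f=(-3.773400, 0.325800) → (-2.805616, -0.021808)
(x(1.44), y(1.44)) ≈ (-2.8056, -0.0218)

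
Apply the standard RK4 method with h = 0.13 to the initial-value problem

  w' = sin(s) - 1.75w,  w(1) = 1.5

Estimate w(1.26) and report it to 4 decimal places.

1.1409

RK4: k1 = f(s_n, w_n); k2 = f(s_n + h/2, w_n + (h/2)·k1); k3 = f(s_n + h/2, w_n + (h/2)·k2); k4 = f(s_n + h, w_n + h·k3); w_{n+1} = w_n + (h/6)·(k1 + 2k2 + 2k3 + k4).
s=1.000000, w=1.500000:
  k1 = f(1.000000, 1.500000) = -1.783529
  k2 = f(1.065000, 1.384071) = -1.547335
  k3 = f(1.065000, 1.399423) = -1.574202
  k4 = f(1.130000, 1.295354) = -1.362457
  w ← 1.500000 + (0.13/6)·(k1 + 2k2 + 2k3 + k4) = 1.296570
s=1.130000, w=1.296570:
  k1 = f(1.130000, 1.296570) = -1.364586
  k2 = f(1.195000, 1.207872) = -1.183561
  k3 = f(1.195000, 1.219639) = -1.204152
  k4 = f(1.260000, 1.140031) = -1.042963
  w ← 1.296570 + (0.13/6)·(k1 + 2k2 + 2k3 + k4) = 1.140939
w(1.26) ≈ 1.1409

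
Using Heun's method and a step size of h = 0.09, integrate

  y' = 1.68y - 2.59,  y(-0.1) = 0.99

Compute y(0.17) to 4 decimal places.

0.6747

Heun: k1 = f(s_n, y_n); k2 = f(s_n + h, y_n + h·k1); y_{n+1} = y_n + (h/2)·(k1 + k2).
s=-0.100000, y=0.990000:
  k1 = f(-0.100000, 0.990000) = -0.926800
  k2 = f(-0.010000, 0.906588) = -1.066932
  y ← 0.990000 + (0.09/2)·(-0.926800 + (-1.066932)) = 0.900282
s=-0.010000, y=0.900282:
  k1 = f(-0.010000, 0.900282) = -1.077526
  k2 = f(0.080000, 0.803305) = -1.240448
  y ← 0.900282 + (0.09/2)·(-1.077526 + (-1.240448)) = 0.795973
s=0.080000, y=0.795973:
  k1 = f(0.080000, 0.795973) = -1.252765
  k2 = f(0.170000, 0.683224) = -1.442183
  y ← 0.795973 + (0.09/2)·(-1.252765 + (-1.442183)) = 0.674701
y(0.17) ≈ 0.6747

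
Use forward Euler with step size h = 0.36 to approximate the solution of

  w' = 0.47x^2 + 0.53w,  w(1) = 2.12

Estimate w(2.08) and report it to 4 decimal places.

Euler: w_{n+1} = w_n + h·f(x_n, w_n).
x=1.000000, w=2.120000: f=1.593600 → w ← 2.120000 + 0.36·1.593600 = 2.693696
x=1.360000, w=2.693696: f=2.296971 → w ← 2.693696 + 0.36·2.296971 = 3.520606
x=1.720000, w=3.520606: f=3.256369 → w ← 3.520606 + 0.36·3.256369 = 4.692898
w(2.08) ≈ 4.6929

4.6929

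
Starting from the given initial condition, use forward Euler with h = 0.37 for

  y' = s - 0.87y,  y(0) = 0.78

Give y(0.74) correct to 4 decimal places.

Euler: y_{n+1} = y_n + h·f(s_n, y_n).
s=0.000000, y=0.780000: f=-0.678600 → y ← 0.780000 + 0.37·(-0.678600) = 0.528918
s=0.370000, y=0.528918: f=-0.090159 → y ← 0.528918 + 0.37·(-0.090159) = 0.495559
y(0.74) ≈ 0.4956

0.4956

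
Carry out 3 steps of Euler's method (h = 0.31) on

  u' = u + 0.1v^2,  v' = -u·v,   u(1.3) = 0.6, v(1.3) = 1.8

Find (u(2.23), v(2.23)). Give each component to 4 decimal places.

1.6434, 0.6581

Euler on (u,v): u_{n+1} = u_n + h·u', v_{n+1} = v_n + h·v'.
1.300000: (0.600000, 1.800000); f=(0.924000, -1.080000) → (0.886440, 1.465200)
1.610000: (0.886440, 1.465200); f=(1.101121, -1.298812) → (1.227788, 1.062568)
1.920000: (1.227788, 1.062568); f=(1.340693, -1.304608) → (1.643402, 0.658140)
(u(2.23), v(2.23)) ≈ (1.6434, 0.6581)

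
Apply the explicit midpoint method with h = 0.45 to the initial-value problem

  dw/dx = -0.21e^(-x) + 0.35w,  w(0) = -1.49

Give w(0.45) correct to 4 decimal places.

Midpoint: k1 = f(x_n, w_n); k2 = f(x_n + h/2, w_n + (h/2)·k1); w_{n+1} = w_n + h·k2.
x=0.000000, w=-1.490000:
  k1 = f(0.000000, -1.490000) = -0.731500
  k2 = f(0.225000, -1.654587) = -0.746794
  w ← -1.490000 + 0.45·(-0.746794) = -1.826057
w(0.45) ≈ -1.8261

-1.8261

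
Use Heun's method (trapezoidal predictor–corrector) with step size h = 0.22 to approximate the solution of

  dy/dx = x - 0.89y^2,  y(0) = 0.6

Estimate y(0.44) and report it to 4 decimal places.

Heun: k1 = f(x_n, y_n); k2 = f(x_n + h, y_n + h·k1); y_{n+1} = y_n + (h/2)·(k1 + k2).
x=0.000000, y=0.600000:
  k1 = f(0.000000, 0.600000) = -0.320400
  k2 = f(0.220000, 0.529512) = -0.029541
  y ← 0.600000 + (0.22/2)·(-0.320400 + (-0.029541)) = 0.561507
x=0.220000, y=0.561507:
  k1 = f(0.220000, 0.561507) = -0.060608
  k2 = f(0.440000, 0.548173) = 0.172561
  y ← 0.561507 + (0.22/2)·(-0.060608 + 0.172561) = 0.573821
y(0.44) ≈ 0.5738

0.5738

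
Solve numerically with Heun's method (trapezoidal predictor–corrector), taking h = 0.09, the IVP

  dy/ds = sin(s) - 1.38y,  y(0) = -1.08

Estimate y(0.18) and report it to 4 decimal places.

-0.8279

Heun: k1 = f(s_n, y_n); k2 = f(s_n + h, y_n + h·k1); y_{n+1} = y_n + (h/2)·(k1 + k2).
s=0.000000, y=-1.080000:
  k1 = f(0.000000, -1.080000) = 1.490400
  k2 = f(0.090000, -0.945864) = 1.395171
  y ← -1.080000 + (0.09/2)·(1.490400 + 1.395171) = -0.950149
s=0.090000, y=-0.950149:
  k1 = f(0.090000, -0.950149) = 1.401085
  k2 = f(0.180000, -0.824052) = 1.316221
  y ← -0.950149 + (0.09/2)·(1.401085 + 1.316221) = -0.827871
y(0.18) ≈ -0.8279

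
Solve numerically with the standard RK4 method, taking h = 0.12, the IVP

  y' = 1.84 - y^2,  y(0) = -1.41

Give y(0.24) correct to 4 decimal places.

RK4: k1 = f(x_n, y_n); k2 = f(x_n + h/2, y_n + (h/2)·k1); k3 = f(x_n + h/2, y_n + (h/2)·k2); k4 = f(x_n + h, y_n + h·k3); y_{n+1} = y_n + (h/6)·(k1 + 2k2 + 2k3 + k4).
x=0.000000, y=-1.410000:
  k1 = f(0.000000, -1.410000) = -0.148100
  k2 = f(0.060000, -1.418886) = -0.173237
  k3 = f(0.060000, -1.420394) = -0.177520
  k4 = f(0.120000, -1.431302) = -0.208626
  y ← -1.410000 + (0.12/6)·(k1 + 2k2 + 2k3 + k4) = -1.431165
x=0.120000, y=-1.431165:
  k1 = f(0.120000, -1.431165) = -0.208233
  k2 = f(0.180000, -1.443659) = -0.244151
  k3 = f(0.180000, -1.445814) = -0.250378
  k4 = f(0.240000, -1.461210) = -0.295135
  y ← -1.431165 + (0.12/6)·(k1 + 2k2 + 2k3 + k4) = -1.461013
y(0.24) ≈ -1.4610

-1.4610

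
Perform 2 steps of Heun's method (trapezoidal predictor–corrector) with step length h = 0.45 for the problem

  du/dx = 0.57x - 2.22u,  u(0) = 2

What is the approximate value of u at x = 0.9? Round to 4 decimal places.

0.6443

Heun: k1 = f(x_n, u_n); k2 = f(x_n + h, u_n + h·k1); u_{n+1} = u_n + (h/2)·(k1 + k2).
x=0.000000, u=2.000000:
  k1 = f(0.000000, 2.000000) = -4.440000
  k2 = f(0.450000, 0.002000) = 0.252060
  u ← 2.000000 + (0.45/2)·(-4.440000 + 0.252060) = 1.057713
x=0.450000, u=1.057713:
  k1 = f(0.450000, 1.057713) = -2.091624
  k2 = f(0.900000, 0.116483) = 0.254408
  u ← 1.057713 + (0.45/2)·(-2.091624 + 0.254408) = 0.644340
u(0.9) ≈ 0.6443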